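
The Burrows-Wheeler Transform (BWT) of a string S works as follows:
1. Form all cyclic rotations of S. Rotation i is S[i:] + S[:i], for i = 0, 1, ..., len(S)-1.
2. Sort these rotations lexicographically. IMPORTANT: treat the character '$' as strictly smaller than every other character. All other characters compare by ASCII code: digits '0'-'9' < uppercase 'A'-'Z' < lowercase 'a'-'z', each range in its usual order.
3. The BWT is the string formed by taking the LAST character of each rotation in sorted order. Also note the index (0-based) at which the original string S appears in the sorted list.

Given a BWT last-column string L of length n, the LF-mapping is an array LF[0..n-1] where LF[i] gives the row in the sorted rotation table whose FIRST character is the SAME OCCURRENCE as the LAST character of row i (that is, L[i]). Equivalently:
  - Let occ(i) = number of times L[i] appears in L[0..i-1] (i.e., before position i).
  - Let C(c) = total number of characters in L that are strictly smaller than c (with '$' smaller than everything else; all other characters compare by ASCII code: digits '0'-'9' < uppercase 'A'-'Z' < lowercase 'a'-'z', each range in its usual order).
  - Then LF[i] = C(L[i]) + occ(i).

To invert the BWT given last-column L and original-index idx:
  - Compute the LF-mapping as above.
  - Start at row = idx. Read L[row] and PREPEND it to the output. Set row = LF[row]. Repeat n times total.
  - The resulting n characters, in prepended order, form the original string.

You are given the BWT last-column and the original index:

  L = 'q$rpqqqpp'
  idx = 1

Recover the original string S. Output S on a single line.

Answer: pprpqqqq$

Derivation:
LF mapping: 4 0 8 1 5 6 7 2 3
Walk LF starting at row 1, prepending L[row]:
  step 1: row=1, L[1]='$', prepend. Next row=LF[1]=0
  step 2: row=0, L[0]='q', prepend. Next row=LF[0]=4
  step 3: row=4, L[4]='q', prepend. Next row=LF[4]=5
  step 4: row=5, L[5]='q', prepend. Next row=LF[5]=6
  step 5: row=6, L[6]='q', prepend. Next row=LF[6]=7
  step 6: row=7, L[7]='p', prepend. Next row=LF[7]=2
  step 7: row=2, L[2]='r', prepend. Next row=LF[2]=8
  step 8: row=8, L[8]='p', prepend. Next row=LF[8]=3
  step 9: row=3, L[3]='p', prepend. Next row=LF[3]=1
Reversed output: pprpqqqq$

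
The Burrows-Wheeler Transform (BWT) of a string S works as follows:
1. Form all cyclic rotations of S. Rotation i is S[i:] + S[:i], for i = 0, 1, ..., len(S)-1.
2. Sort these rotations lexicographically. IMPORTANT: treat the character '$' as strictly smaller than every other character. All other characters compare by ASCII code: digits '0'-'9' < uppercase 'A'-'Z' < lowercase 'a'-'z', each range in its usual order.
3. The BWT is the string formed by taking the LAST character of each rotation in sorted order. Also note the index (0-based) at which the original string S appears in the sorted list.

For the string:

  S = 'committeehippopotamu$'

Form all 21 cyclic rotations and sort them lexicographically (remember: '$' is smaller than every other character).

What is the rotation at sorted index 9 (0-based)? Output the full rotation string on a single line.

All 21 rotations (rotation i = S[i:]+S[:i]):
  rot[0] = committeehippopotamu$
  rot[1] = ommitteehippopotamu$c
  rot[2] = mmitteehippopotamu$co
  rot[3] = mitteehippopotamu$com
  rot[4] = itteehippopotamu$comm
  rot[5] = tteehippopotamu$commi
  rot[6] = teehippopotamu$commit
  rot[7] = eehippopotamu$committ
  rot[8] = ehippopotamu$committe
  rot[9] = hippopotamu$committee
  rot[10] = ippopotamu$committeeh
  rot[11] = ppopotamu$committeehi
  rot[12] = popotamu$committeehip
  rot[13] = opotamu$committeehipp
  rot[14] = potamu$committeehippo
  rot[15] = otamu$committeehippop
  rot[16] = tamu$committeehippopo
  rot[17] = amu$committeehippopot
  rot[18] = mu$committeehippopota
  rot[19] = u$committeehippopotam
  rot[20] = $committeehippopotamu
Sorted (with $ < everything):
  sorted[0] = $committeehippopotamu
  sorted[1] = amu$committeehippopot
  sorted[2] = committeehippopotamu$
  sorted[3] = eehippopotamu$committ
  sorted[4] = ehippopotamu$committe
  sorted[5] = hippopotamu$committee
  sorted[6] = ippopotamu$committeeh
  sorted[7] = itteehippopotamu$comm
  sorted[8] = mitteehippopotamu$com
  sorted[9] = mmitteehippopotamu$co
  sorted[10] = mu$committeehippopota
  sorted[11] = ommitteehippopotamu$c
  sorted[12] = opotamu$committeehipp
  sorted[13] = otamu$committeehippop
  sorted[14] = popotamu$committeehip
  sorted[15] = potamu$committeehippo
  sorted[16] = ppopotamu$committeehi
  sorted[17] = tamu$committeehippopo
  sorted[18] = teehippopotamu$commit
  sorted[19] = tteehippopotamu$commi
  sorted[20] = u$committeehippopotam
sorted[9] = mmitteehippopotamu$co

Answer: mmitteehippopotamu$co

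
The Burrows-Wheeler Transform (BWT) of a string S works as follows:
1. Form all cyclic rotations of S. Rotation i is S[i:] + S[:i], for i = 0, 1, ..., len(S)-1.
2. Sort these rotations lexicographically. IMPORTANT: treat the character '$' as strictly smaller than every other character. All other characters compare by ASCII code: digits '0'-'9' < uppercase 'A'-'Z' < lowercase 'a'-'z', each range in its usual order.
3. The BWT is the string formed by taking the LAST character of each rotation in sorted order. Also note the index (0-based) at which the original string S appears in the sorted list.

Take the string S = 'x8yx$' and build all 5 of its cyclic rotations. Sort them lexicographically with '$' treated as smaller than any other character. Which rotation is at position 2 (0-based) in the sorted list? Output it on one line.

Answer: x$x8y

Derivation:
All 5 rotations (rotation i = S[i:]+S[:i]):
  rot[0] = x8yx$
  rot[1] = 8yx$x
  rot[2] = yx$x8
  rot[3] = x$x8y
  rot[4] = $x8yx
Sorted (with $ < everything):
  sorted[0] = $x8yx
  sorted[1] = 8yx$x
  sorted[2] = x$x8y
  sorted[3] = x8yx$
  sorted[4] = yx$x8
sorted[2] = x$x8y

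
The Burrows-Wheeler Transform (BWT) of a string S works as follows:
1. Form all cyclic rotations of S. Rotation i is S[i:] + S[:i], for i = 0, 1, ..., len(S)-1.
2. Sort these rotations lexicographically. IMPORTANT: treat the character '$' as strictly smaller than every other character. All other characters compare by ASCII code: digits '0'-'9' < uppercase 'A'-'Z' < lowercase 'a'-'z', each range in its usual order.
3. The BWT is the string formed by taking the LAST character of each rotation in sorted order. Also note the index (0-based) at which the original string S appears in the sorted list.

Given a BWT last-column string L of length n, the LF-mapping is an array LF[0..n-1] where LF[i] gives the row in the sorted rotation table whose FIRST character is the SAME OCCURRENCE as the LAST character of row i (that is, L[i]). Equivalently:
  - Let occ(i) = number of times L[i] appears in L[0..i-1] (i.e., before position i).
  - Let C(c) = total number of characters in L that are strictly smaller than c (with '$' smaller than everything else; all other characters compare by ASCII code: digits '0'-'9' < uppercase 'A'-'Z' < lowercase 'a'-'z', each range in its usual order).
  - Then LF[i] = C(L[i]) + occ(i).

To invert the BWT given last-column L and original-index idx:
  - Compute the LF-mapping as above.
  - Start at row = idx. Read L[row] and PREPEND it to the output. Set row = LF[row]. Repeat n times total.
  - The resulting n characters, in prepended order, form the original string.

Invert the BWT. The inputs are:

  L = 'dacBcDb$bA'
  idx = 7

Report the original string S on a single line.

Answer: cBDbbcaAd$

Derivation:
LF mapping: 9 4 7 2 8 3 5 0 6 1
Walk LF starting at row 7, prepending L[row]:
  step 1: row=7, L[7]='$', prepend. Next row=LF[7]=0
  step 2: row=0, L[0]='d', prepend. Next row=LF[0]=9
  step 3: row=9, L[9]='A', prepend. Next row=LF[9]=1
  step 4: row=1, L[1]='a', prepend. Next row=LF[1]=4
  step 5: row=4, L[4]='c', prepend. Next row=LF[4]=8
  step 6: row=8, L[8]='b', prepend. Next row=LF[8]=6
  step 7: row=6, L[6]='b', prepend. Next row=LF[6]=5
  step 8: row=5, L[5]='D', prepend. Next row=LF[5]=3
  step 9: row=3, L[3]='B', prepend. Next row=LF[3]=2
  step 10: row=2, L[2]='c', prepend. Next row=LF[2]=7
Reversed output: cBDbbcaAd$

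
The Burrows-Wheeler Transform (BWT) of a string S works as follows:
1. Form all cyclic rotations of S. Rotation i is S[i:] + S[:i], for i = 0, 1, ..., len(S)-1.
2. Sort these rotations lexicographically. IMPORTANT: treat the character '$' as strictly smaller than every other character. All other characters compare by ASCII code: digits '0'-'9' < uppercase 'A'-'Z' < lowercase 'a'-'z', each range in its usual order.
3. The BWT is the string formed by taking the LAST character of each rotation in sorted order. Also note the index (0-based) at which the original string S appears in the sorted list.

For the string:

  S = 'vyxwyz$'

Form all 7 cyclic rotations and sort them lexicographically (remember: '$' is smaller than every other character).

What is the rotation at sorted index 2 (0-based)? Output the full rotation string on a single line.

All 7 rotations (rotation i = S[i:]+S[:i]):
  rot[0] = vyxwyz$
  rot[1] = yxwyz$v
  rot[2] = xwyz$vy
  rot[3] = wyz$vyx
  rot[4] = yz$vyxw
  rot[5] = z$vyxwy
  rot[6] = $vyxwyz
Sorted (with $ < everything):
  sorted[0] = $vyxwyz
  sorted[1] = vyxwyz$
  sorted[2] = wyz$vyx
  sorted[3] = xwyz$vy
  sorted[4] = yxwyz$v
  sorted[5] = yz$vyxw
  sorted[6] = z$vyxwy
sorted[2] = wyz$vyx

Answer: wyz$vyx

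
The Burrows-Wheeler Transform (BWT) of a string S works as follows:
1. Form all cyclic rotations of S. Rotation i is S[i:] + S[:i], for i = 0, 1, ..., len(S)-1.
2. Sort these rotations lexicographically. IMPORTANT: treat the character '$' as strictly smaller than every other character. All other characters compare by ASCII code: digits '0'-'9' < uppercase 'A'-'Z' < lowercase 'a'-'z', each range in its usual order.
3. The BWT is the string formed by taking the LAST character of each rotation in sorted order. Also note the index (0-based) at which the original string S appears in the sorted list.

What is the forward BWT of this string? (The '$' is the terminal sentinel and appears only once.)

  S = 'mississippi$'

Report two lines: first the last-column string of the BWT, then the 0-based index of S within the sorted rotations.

Answer: ipssm$pissii
5

Derivation:
All 12 rotations (rotation i = S[i:]+S[:i]):
  rot[0] = mississippi$
  rot[1] = ississippi$m
  rot[2] = ssissippi$mi
  rot[3] = sissippi$mis
  rot[4] = issippi$miss
  rot[5] = ssippi$missi
  rot[6] = sippi$missis
  rot[7] = ippi$mississ
  rot[8] = ppi$mississi
  rot[9] = pi$mississip
  rot[10] = i$mississipp
  rot[11] = $mississippi
Sorted (with $ < everything):
  sorted[0] = $mississippi  (last char: 'i')
  sorted[1] = i$mississipp  (last char: 'p')
  sorted[2] = ippi$mississ  (last char: 's')
  sorted[3] = issippi$miss  (last char: 's')
  sorted[4] = ississippi$m  (last char: 'm')
  sorted[5] = mississippi$  (last char: '$')
  sorted[6] = pi$mississip  (last char: 'p')
  sorted[7] = ppi$mississi  (last char: 'i')
  sorted[8] = sippi$missis  (last char: 's')
  sorted[9] = sissippi$mis  (last char: 's')
  sorted[10] = ssippi$missi  (last char: 'i')
  sorted[11] = ssissippi$mi  (last char: 'i')
Last column: ipssm$pissii
Original string S is at sorted index 5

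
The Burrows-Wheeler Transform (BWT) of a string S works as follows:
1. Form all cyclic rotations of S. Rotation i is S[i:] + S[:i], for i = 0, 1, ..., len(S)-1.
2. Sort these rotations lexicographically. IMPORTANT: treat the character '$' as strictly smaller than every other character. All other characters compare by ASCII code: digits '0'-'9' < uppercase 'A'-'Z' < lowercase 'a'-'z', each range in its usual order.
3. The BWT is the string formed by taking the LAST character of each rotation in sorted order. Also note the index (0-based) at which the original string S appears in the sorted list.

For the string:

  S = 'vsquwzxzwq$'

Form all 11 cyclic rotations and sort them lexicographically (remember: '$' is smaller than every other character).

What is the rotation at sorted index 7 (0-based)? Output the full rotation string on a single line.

Answer: wzxzwq$vsqu

Derivation:
All 11 rotations (rotation i = S[i:]+S[:i]):
  rot[0] = vsquwzxzwq$
  rot[1] = squwzxzwq$v
  rot[2] = quwzxzwq$vs
  rot[3] = uwzxzwq$vsq
  rot[4] = wzxzwq$vsqu
  rot[5] = zxzwq$vsquw
  rot[6] = xzwq$vsquwz
  rot[7] = zwq$vsquwzx
  rot[8] = wq$vsquwzxz
  rot[9] = q$vsquwzxzw
  rot[10] = $vsquwzxzwq
Sorted (with $ < everything):
  sorted[0] = $vsquwzxzwq
  sorted[1] = q$vsquwzxzw
  sorted[2] = quwzxzwq$vs
  sorted[3] = squwzxzwq$v
  sorted[4] = uwzxzwq$vsq
  sorted[5] = vsquwzxzwq$
  sorted[6] = wq$vsquwzxz
  sorted[7] = wzxzwq$vsqu
  sorted[8] = xzwq$vsquwz
  sorted[9] = zwq$vsquwzx
  sorted[10] = zxzwq$vsquw
sorted[7] = wzxzwq$vsqu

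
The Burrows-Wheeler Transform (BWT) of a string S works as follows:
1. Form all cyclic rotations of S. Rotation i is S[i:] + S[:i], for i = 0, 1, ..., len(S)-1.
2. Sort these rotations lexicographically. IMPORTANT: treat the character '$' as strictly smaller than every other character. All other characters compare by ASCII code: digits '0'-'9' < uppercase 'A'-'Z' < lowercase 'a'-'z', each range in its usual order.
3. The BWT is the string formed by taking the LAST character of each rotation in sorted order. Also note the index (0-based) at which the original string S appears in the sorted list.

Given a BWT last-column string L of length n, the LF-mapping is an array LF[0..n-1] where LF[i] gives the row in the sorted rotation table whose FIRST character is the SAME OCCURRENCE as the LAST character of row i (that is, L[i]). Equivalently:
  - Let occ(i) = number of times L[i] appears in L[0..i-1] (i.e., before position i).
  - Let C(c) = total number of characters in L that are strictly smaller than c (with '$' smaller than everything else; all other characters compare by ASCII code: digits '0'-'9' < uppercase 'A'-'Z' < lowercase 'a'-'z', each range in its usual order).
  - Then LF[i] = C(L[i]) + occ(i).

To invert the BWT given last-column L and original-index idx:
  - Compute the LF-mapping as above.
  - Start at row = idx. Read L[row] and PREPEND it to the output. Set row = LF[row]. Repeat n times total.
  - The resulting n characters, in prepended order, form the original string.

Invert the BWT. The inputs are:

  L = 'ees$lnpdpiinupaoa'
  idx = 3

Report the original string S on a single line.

Answer: dinosaupineapple$

Derivation:
LF mapping: 4 5 15 0 8 9 12 3 13 6 7 10 16 14 1 11 2
Walk LF starting at row 3, prepending L[row]:
  step 1: row=3, L[3]='$', prepend. Next row=LF[3]=0
  step 2: row=0, L[0]='e', prepend. Next row=LF[0]=4
  step 3: row=4, L[4]='l', prepend. Next row=LF[4]=8
  step 4: row=8, L[8]='p', prepend. Next row=LF[8]=13
  step 5: row=13, L[13]='p', prepend. Next row=LF[13]=14
  step 6: row=14, L[14]='a', prepend. Next row=LF[14]=1
  step 7: row=1, L[1]='e', prepend. Next row=LF[1]=5
  step 8: row=5, L[5]='n', prepend. Next row=LF[5]=9
  step 9: row=9, L[9]='i', prepend. Next row=LF[9]=6
  step 10: row=6, L[6]='p', prepend. Next row=LF[6]=12
  step 11: row=12, L[12]='u', prepend. Next row=LF[12]=16
  step 12: row=16, L[16]='a', prepend. Next row=LF[16]=2
  step 13: row=2, L[2]='s', prepend. Next row=LF[2]=15
  step 14: row=15, L[15]='o', prepend. Next row=LF[15]=11
  step 15: row=11, L[11]='n', prepend. Next row=LF[11]=10
  step 16: row=10, L[10]='i', prepend. Next row=LF[10]=7
  step 17: row=7, L[7]='d', prepend. Next row=LF[7]=3
Reversed output: dinosaupineapple$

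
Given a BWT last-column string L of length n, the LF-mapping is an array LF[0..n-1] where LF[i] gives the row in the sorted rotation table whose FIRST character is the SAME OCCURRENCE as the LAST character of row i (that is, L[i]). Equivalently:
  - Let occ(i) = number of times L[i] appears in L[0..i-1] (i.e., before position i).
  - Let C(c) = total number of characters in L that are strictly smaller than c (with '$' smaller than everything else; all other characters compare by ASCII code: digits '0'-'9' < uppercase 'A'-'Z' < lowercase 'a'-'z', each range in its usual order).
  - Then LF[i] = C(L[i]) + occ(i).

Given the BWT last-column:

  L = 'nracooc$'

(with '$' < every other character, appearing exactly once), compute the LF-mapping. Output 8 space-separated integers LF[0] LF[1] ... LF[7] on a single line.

Answer: 4 7 1 2 5 6 3 0

Derivation:
Char counts: '$':1, 'a':1, 'c':2, 'n':1, 'o':2, 'r':1
C (first-col start): C('$')=0, C('a')=1, C('c')=2, C('n')=4, C('o')=5, C('r')=7
L[0]='n': occ=0, LF[0]=C('n')+0=4+0=4
L[1]='r': occ=0, LF[1]=C('r')+0=7+0=7
L[2]='a': occ=0, LF[2]=C('a')+0=1+0=1
L[3]='c': occ=0, LF[3]=C('c')+0=2+0=2
L[4]='o': occ=0, LF[4]=C('o')+0=5+0=5
L[5]='o': occ=1, LF[5]=C('o')+1=5+1=6
L[6]='c': occ=1, LF[6]=C('c')+1=2+1=3
L[7]='$': occ=0, LF[7]=C('$')+0=0+0=0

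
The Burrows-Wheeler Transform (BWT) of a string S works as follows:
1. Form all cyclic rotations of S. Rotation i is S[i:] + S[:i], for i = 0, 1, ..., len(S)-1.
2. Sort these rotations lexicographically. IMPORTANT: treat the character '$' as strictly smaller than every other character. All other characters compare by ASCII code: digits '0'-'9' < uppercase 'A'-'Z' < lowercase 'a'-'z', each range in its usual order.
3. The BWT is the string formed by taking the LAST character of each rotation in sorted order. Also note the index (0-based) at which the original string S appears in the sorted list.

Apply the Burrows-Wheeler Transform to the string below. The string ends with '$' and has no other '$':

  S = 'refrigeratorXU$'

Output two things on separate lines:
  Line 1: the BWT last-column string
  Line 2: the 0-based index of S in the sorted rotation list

All 15 rotations (rotation i = S[i:]+S[:i]):
  rot[0] = refrigeratorXU$
  rot[1] = efrigeratorXU$r
  rot[2] = frigeratorXU$re
  rot[3] = rigeratorXU$ref
  rot[4] = igeratorXU$refr
  rot[5] = geratorXU$refri
  rot[6] = eratorXU$refrig
  rot[7] = ratorXU$refrige
  rot[8] = atorXU$refriger
  rot[9] = torXU$refrigera
  rot[10] = orXU$refrigerat
  rot[11] = rXU$refrigerato
  rot[12] = XU$refrigerator
  rot[13] = U$refrigeratorX
  rot[14] = $refrigeratorXU
Sorted (with $ < everything):
  sorted[0] = $refrigeratorXU  (last char: 'U')
  sorted[1] = U$refrigeratorX  (last char: 'X')
  sorted[2] = XU$refrigerator  (last char: 'r')
  sorted[3] = atorXU$refriger  (last char: 'r')
  sorted[4] = efrigeratorXU$r  (last char: 'r')
  sorted[5] = eratorXU$refrig  (last char: 'g')
  sorted[6] = frigeratorXU$re  (last char: 'e')
  sorted[7] = geratorXU$refri  (last char: 'i')
  sorted[8] = igeratorXU$refr  (last char: 'r')
  sorted[9] = orXU$refrigerat  (last char: 't')
  sorted[10] = rXU$refrigerato  (last char: 'o')
  sorted[11] = ratorXU$refrige  (last char: 'e')
  sorted[12] = refrigeratorXU$  (last char: '$')
  sorted[13] = rigeratorXU$ref  (last char: 'f')
  sorted[14] = torXU$refrigera  (last char: 'a')
Last column: UXrrrgeirtoe$fa
Original string S is at sorted index 12

Answer: UXrrrgeirtoe$fa
12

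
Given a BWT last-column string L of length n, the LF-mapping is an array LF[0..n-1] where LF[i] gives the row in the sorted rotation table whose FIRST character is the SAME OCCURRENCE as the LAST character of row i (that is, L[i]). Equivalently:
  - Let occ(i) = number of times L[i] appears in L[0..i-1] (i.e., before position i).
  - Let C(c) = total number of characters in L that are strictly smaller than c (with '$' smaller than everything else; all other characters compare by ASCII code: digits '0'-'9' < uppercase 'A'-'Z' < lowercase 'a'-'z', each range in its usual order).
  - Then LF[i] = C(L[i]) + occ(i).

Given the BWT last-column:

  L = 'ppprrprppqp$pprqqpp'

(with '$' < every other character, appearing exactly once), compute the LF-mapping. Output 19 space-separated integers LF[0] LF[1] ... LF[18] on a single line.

Char counts: '$':1, 'p':11, 'q':3, 'r':4
C (first-col start): C('$')=0, C('p')=1, C('q')=12, C('r')=15
L[0]='p': occ=0, LF[0]=C('p')+0=1+0=1
L[1]='p': occ=1, LF[1]=C('p')+1=1+1=2
L[2]='p': occ=2, LF[2]=C('p')+2=1+2=3
L[3]='r': occ=0, LF[3]=C('r')+0=15+0=15
L[4]='r': occ=1, LF[4]=C('r')+1=15+1=16
L[5]='p': occ=3, LF[5]=C('p')+3=1+3=4
L[6]='r': occ=2, LF[6]=C('r')+2=15+2=17
L[7]='p': occ=4, LF[7]=C('p')+4=1+4=5
L[8]='p': occ=5, LF[8]=C('p')+5=1+5=6
L[9]='q': occ=0, LF[9]=C('q')+0=12+0=12
L[10]='p': occ=6, LF[10]=C('p')+6=1+6=7
L[11]='$': occ=0, LF[11]=C('$')+0=0+0=0
L[12]='p': occ=7, LF[12]=C('p')+7=1+7=8
L[13]='p': occ=8, LF[13]=C('p')+8=1+8=9
L[14]='r': occ=3, LF[14]=C('r')+3=15+3=18
L[15]='q': occ=1, LF[15]=C('q')+1=12+1=13
L[16]='q': occ=2, LF[16]=C('q')+2=12+2=14
L[17]='p': occ=9, LF[17]=C('p')+9=1+9=10
L[18]='p': occ=10, LF[18]=C('p')+10=1+10=11

Answer: 1 2 3 15 16 4 17 5 6 12 7 0 8 9 18 13 14 10 11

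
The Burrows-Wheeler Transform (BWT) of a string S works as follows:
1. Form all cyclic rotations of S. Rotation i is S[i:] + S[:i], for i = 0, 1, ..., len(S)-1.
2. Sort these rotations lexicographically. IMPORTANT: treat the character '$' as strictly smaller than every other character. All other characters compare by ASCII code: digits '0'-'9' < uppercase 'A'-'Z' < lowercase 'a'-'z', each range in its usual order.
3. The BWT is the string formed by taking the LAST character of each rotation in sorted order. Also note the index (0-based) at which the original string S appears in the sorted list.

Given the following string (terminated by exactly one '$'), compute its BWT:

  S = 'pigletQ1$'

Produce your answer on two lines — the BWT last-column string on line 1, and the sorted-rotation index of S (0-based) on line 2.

Answer: 1Qtlipg$e
7

Derivation:
All 9 rotations (rotation i = S[i:]+S[:i]):
  rot[0] = pigletQ1$
  rot[1] = igletQ1$p
  rot[2] = gletQ1$pi
  rot[3] = letQ1$pig
  rot[4] = etQ1$pigl
  rot[5] = tQ1$pigle
  rot[6] = Q1$piglet
  rot[7] = 1$pigletQ
  rot[8] = $pigletQ1
Sorted (with $ < everything):
  sorted[0] = $pigletQ1  (last char: '1')
  sorted[1] = 1$pigletQ  (last char: 'Q')
  sorted[2] = Q1$piglet  (last char: 't')
  sorted[3] = etQ1$pigl  (last char: 'l')
  sorted[4] = gletQ1$pi  (last char: 'i')
  sorted[5] = igletQ1$p  (last char: 'p')
  sorted[6] = letQ1$pig  (last char: 'g')
  sorted[7] = pigletQ1$  (last char: '$')
  sorted[8] = tQ1$pigle  (last char: 'e')
Last column: 1Qtlipg$e
Original string S is at sorted index 7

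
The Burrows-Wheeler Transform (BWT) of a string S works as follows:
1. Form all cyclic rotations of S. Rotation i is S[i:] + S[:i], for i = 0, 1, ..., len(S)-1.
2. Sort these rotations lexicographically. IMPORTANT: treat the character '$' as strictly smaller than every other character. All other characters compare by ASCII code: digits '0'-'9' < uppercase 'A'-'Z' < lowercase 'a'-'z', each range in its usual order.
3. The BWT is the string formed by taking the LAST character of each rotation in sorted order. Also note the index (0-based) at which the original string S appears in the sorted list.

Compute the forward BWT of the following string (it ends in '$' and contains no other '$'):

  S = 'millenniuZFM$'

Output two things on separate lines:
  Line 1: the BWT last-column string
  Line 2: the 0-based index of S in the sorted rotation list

All 13 rotations (rotation i = S[i:]+S[:i]):
  rot[0] = millenniuZFM$
  rot[1] = illenniuZFM$m
  rot[2] = llenniuZFM$mi
  rot[3] = lenniuZFM$mil
  rot[4] = enniuZFM$mill
  rot[5] = nniuZFM$mille
  rot[6] = niuZFM$millen
  rot[7] = iuZFM$millenn
  rot[8] = uZFM$millenni
  rot[9] = ZFM$millenniu
  rot[10] = FM$millenniuZ
  rot[11] = M$millenniuZF
  rot[12] = $millenniuZFM
Sorted (with $ < everything):
  sorted[0] = $millenniuZFM  (last char: 'M')
  sorted[1] = FM$millenniuZ  (last char: 'Z')
  sorted[2] = M$millenniuZF  (last char: 'F')
  sorted[3] = ZFM$millenniu  (last char: 'u')
  sorted[4] = enniuZFM$mill  (last char: 'l')
  sorted[5] = illenniuZFM$m  (last char: 'm')
  sorted[6] = iuZFM$millenn  (last char: 'n')
  sorted[7] = lenniuZFM$mil  (last char: 'l')
  sorted[8] = llenniuZFM$mi  (last char: 'i')
  sorted[9] = millenniuZFM$  (last char: '$')
  sorted[10] = niuZFM$millen  (last char: 'n')
  sorted[11] = nniuZFM$mille  (last char: 'e')
  sorted[12] = uZFM$millenni  (last char: 'i')
Last column: MZFulmnli$nei
Original string S is at sorted index 9

Answer: MZFulmnli$nei
9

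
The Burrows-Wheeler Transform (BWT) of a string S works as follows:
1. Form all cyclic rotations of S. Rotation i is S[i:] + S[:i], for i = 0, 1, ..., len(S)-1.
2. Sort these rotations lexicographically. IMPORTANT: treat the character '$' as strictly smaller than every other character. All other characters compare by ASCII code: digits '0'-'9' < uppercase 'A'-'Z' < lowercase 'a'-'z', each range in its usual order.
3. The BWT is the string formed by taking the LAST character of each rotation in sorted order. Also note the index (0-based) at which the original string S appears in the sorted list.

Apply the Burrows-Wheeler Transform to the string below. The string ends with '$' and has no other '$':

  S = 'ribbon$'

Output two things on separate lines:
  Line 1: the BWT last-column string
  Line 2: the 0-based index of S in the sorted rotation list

All 7 rotations (rotation i = S[i:]+S[:i]):
  rot[0] = ribbon$
  rot[1] = ibbon$r
  rot[2] = bbon$ri
  rot[3] = bon$rib
  rot[4] = on$ribb
  rot[5] = n$ribbo
  rot[6] = $ribbon
Sorted (with $ < everything):
  sorted[0] = $ribbon  (last char: 'n')
  sorted[1] = bbon$ri  (last char: 'i')
  sorted[2] = bon$rib  (last char: 'b')
  sorted[3] = ibbon$r  (last char: 'r')
  sorted[4] = n$ribbo  (last char: 'o')
  sorted[5] = on$ribb  (last char: 'b')
  sorted[6] = ribbon$  (last char: '$')
Last column: nibrob$
Original string S is at sorted index 6

Answer: nibrob$
6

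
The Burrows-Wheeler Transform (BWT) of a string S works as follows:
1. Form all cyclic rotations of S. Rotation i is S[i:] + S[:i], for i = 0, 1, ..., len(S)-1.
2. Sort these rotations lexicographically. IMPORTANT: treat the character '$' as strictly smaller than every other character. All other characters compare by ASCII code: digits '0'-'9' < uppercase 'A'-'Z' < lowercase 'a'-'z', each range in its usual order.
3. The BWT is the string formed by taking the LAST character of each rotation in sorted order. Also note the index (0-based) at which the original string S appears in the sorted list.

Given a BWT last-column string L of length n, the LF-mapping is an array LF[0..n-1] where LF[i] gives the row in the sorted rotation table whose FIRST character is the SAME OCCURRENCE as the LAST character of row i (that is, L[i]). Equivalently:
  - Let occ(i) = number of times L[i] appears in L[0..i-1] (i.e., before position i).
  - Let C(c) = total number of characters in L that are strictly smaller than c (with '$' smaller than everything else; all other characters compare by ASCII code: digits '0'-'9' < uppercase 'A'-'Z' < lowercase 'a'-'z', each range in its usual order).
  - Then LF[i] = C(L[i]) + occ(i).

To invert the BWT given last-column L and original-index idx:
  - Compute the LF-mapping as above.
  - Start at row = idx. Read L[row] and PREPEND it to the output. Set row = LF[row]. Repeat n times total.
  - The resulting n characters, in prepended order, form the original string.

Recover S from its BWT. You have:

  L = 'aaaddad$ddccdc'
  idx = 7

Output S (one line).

Answer: cdddacdcddaaa$

Derivation:
LF mapping: 1 2 3 8 9 4 10 0 11 12 5 6 13 7
Walk LF starting at row 7, prepending L[row]:
  step 1: row=7, L[7]='$', prepend. Next row=LF[7]=0
  step 2: row=0, L[0]='a', prepend. Next row=LF[0]=1
  step 3: row=1, L[1]='a', prepend. Next row=LF[1]=2
  step 4: row=2, L[2]='a', prepend. Next row=LF[2]=3
  step 5: row=3, L[3]='d', prepend. Next row=LF[3]=8
  step 6: row=8, L[8]='d', prepend. Next row=LF[8]=11
  step 7: row=11, L[11]='c', prepend. Next row=LF[11]=6
  step 8: row=6, L[6]='d', prepend. Next row=LF[6]=10
  step 9: row=10, L[10]='c', prepend. Next row=LF[10]=5
  step 10: row=5, L[5]='a', prepend. Next row=LF[5]=4
  step 11: row=4, L[4]='d', prepend. Next row=LF[4]=9
  step 12: row=9, L[9]='d', prepend. Next row=LF[9]=12
  step 13: row=12, L[12]='d', prepend. Next row=LF[12]=13
  step 14: row=13, L[13]='c', prepend. Next row=LF[13]=7
Reversed output: cdddacdcddaaa$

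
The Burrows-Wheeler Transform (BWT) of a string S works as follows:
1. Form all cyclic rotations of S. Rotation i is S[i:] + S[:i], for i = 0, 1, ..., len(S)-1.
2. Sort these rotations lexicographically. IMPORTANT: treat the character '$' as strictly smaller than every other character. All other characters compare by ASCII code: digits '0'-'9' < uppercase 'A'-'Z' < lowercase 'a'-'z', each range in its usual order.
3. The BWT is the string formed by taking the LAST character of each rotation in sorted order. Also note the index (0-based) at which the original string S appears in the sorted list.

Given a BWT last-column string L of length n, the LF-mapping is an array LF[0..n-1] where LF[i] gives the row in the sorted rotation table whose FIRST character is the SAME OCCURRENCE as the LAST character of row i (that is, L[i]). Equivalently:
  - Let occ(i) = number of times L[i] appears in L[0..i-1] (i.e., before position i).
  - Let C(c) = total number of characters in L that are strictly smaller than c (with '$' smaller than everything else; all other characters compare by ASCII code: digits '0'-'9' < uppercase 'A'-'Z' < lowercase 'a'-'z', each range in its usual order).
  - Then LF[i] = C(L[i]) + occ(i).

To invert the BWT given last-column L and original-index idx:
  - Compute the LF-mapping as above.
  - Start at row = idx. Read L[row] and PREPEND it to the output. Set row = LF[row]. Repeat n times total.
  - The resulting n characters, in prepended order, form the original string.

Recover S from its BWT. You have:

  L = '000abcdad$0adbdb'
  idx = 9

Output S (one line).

Answer: bdb0bdddaaca000$

Derivation:
LF mapping: 1 2 3 5 8 11 12 6 13 0 4 7 14 9 15 10
Walk LF starting at row 9, prepending L[row]:
  step 1: row=9, L[9]='$', prepend. Next row=LF[9]=0
  step 2: row=0, L[0]='0', prepend. Next row=LF[0]=1
  step 3: row=1, L[1]='0', prepend. Next row=LF[1]=2
  step 4: row=2, L[2]='0', prepend. Next row=LF[2]=3
  step 5: row=3, L[3]='a', prepend. Next row=LF[3]=5
  step 6: row=5, L[5]='c', prepend. Next row=LF[5]=11
  step 7: row=11, L[11]='a', prepend. Next row=LF[11]=7
  step 8: row=7, L[7]='a', prepend. Next row=LF[7]=6
  step 9: row=6, L[6]='d', prepend. Next row=LF[6]=12
  step 10: row=12, L[12]='d', prepend. Next row=LF[12]=14
  step 11: row=14, L[14]='d', prepend. Next row=LF[14]=15
  step 12: row=15, L[15]='b', prepend. Next row=LF[15]=10
  step 13: row=10, L[10]='0', prepend. Next row=LF[10]=4
  step 14: row=4, L[4]='b', prepend. Next row=LF[4]=8
  step 15: row=8, L[8]='d', prepend. Next row=LF[8]=13
  step 16: row=13, L[13]='b', prepend. Next row=LF[13]=9
Reversed output: bdb0bdddaaca000$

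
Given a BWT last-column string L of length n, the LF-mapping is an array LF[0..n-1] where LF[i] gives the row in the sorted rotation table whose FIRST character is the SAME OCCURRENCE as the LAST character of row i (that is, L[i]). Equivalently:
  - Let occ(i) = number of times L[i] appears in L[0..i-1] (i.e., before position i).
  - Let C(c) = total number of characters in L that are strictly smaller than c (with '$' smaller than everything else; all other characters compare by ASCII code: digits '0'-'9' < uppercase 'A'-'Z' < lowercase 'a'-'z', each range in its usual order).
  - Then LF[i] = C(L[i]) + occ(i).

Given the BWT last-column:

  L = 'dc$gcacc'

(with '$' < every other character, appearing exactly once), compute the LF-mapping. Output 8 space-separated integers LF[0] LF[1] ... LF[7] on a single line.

Char counts: '$':1, 'a':1, 'c':4, 'd':1, 'g':1
C (first-col start): C('$')=0, C('a')=1, C('c')=2, C('d')=6, C('g')=7
L[0]='d': occ=0, LF[0]=C('d')+0=6+0=6
L[1]='c': occ=0, LF[1]=C('c')+0=2+0=2
L[2]='$': occ=0, LF[2]=C('$')+0=0+0=0
L[3]='g': occ=0, LF[3]=C('g')+0=7+0=7
L[4]='c': occ=1, LF[4]=C('c')+1=2+1=3
L[5]='a': occ=0, LF[5]=C('a')+0=1+0=1
L[6]='c': occ=2, LF[6]=C('c')+2=2+2=4
L[7]='c': occ=3, LF[7]=C('c')+3=2+3=5

Answer: 6 2 0 7 3 1 4 5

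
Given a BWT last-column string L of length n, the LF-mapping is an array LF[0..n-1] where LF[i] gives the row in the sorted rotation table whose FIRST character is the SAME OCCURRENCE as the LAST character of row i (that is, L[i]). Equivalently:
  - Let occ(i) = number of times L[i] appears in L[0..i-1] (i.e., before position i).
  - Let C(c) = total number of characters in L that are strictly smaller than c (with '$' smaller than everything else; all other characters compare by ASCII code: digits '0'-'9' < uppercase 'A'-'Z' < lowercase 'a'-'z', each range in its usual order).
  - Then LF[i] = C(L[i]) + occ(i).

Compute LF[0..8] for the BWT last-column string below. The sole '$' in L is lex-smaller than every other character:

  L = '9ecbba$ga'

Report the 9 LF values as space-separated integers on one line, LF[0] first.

Answer: 1 7 6 4 5 2 0 8 3

Derivation:
Char counts: '$':1, '9':1, 'a':2, 'b':2, 'c':1, 'e':1, 'g':1
C (first-col start): C('$')=0, C('9')=1, C('a')=2, C('b')=4, C('c')=6, C('e')=7, C('g')=8
L[0]='9': occ=0, LF[0]=C('9')+0=1+0=1
L[1]='e': occ=0, LF[1]=C('e')+0=7+0=7
L[2]='c': occ=0, LF[2]=C('c')+0=6+0=6
L[3]='b': occ=0, LF[3]=C('b')+0=4+0=4
L[4]='b': occ=1, LF[4]=C('b')+1=4+1=5
L[5]='a': occ=0, LF[5]=C('a')+0=2+0=2
L[6]='$': occ=0, LF[6]=C('$')+0=0+0=0
L[7]='g': occ=0, LF[7]=C('g')+0=8+0=8
L[8]='a': occ=1, LF[8]=C('a')+1=2+1=3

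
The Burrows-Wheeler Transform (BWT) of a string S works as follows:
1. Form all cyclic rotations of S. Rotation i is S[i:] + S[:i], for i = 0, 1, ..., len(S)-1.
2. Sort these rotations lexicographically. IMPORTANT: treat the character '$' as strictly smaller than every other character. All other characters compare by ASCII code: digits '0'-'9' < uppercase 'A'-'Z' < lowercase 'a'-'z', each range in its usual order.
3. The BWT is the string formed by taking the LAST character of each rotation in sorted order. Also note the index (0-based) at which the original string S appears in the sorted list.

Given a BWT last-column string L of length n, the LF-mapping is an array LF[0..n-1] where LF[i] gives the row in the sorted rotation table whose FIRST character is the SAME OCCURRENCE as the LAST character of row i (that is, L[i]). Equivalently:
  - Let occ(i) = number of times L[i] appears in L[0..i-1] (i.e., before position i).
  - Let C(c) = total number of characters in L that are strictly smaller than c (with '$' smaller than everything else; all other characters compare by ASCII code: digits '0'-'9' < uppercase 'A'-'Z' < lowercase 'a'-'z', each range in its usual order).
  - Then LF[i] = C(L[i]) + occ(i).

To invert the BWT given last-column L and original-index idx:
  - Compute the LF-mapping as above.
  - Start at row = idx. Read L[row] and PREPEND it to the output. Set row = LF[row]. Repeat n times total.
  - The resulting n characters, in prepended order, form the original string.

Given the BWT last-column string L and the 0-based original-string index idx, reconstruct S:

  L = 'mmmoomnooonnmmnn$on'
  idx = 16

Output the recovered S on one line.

LF mapping: 1 2 3 13 14 4 7 15 16 17 8 9 5 6 10 11 0 18 12
Walk LF starting at row 16, prepending L[row]:
  step 1: row=16, L[16]='$', prepend. Next row=LF[16]=0
  step 2: row=0, L[0]='m', prepend. Next row=LF[0]=1
  step 3: row=1, L[1]='m', prepend. Next row=LF[1]=2
  step 4: row=2, L[2]='m', prepend. Next row=LF[2]=3
  step 5: row=3, L[3]='o', prepend. Next row=LF[3]=13
  step 6: row=13, L[13]='m', prepend. Next row=LF[13]=6
  step 7: row=6, L[6]='n', prepend. Next row=LF[6]=7
  step 8: row=7, L[7]='o', prepend. Next row=LF[7]=15
  step 9: row=15, L[15]='n', prepend. Next row=LF[15]=11
  step 10: row=11, L[11]='n', prepend. Next row=LF[11]=9
  step 11: row=9, L[9]='o', prepend. Next row=LF[9]=17
  step 12: row=17, L[17]='o', prepend. Next row=LF[17]=18
  step 13: row=18, L[18]='n', prepend. Next row=LF[18]=12
  step 14: row=12, L[12]='m', prepend. Next row=LF[12]=5
  step 15: row=5, L[5]='m', prepend. Next row=LF[5]=4
  step 16: row=4, L[4]='o', prepend. Next row=LF[4]=14
  step 17: row=14, L[14]='n', prepend. Next row=LF[14]=10
  step 18: row=10, L[10]='n', prepend. Next row=LF[10]=8
  step 19: row=8, L[8]='o', prepend. Next row=LF[8]=16
Reversed output: onnommnoonnonmommm$

Answer: onnommnoonnonmommm$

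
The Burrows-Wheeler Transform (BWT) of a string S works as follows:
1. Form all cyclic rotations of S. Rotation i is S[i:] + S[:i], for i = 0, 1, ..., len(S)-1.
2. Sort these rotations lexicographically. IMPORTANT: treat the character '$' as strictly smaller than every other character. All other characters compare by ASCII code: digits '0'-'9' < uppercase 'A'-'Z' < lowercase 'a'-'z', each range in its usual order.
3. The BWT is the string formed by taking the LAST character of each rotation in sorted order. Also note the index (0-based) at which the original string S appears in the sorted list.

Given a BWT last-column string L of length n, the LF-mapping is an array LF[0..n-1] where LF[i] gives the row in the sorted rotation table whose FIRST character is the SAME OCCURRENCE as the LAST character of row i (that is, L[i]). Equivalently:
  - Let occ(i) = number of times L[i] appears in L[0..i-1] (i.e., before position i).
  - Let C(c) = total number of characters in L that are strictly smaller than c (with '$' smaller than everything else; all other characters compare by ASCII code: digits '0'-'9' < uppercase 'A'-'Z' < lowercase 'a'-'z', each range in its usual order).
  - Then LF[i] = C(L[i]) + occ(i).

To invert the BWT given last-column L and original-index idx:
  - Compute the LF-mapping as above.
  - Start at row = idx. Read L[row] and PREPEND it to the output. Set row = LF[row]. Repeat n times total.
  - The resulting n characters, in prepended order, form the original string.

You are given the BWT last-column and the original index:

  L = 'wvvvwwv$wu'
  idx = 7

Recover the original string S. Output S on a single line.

LF mapping: 6 2 3 4 7 8 5 0 9 1
Walk LF starting at row 7, prepending L[row]:
  step 1: row=7, L[7]='$', prepend. Next row=LF[7]=0
  step 2: row=0, L[0]='w', prepend. Next row=LF[0]=6
  step 3: row=6, L[6]='v', prepend. Next row=LF[6]=5
  step 4: row=5, L[5]='w', prepend. Next row=LF[5]=8
  step 5: row=8, L[8]='w', prepend. Next row=LF[8]=9
  step 6: row=9, L[9]='u', prepend. Next row=LF[9]=1
  step 7: row=1, L[1]='v', prepend. Next row=LF[1]=2
  step 8: row=2, L[2]='v', prepend. Next row=LF[2]=3
  step 9: row=3, L[3]='v', prepend. Next row=LF[3]=4
  step 10: row=4, L[4]='w', prepend. Next row=LF[4]=7
Reversed output: wvvvuwwvw$

Answer: wvvvuwwvw$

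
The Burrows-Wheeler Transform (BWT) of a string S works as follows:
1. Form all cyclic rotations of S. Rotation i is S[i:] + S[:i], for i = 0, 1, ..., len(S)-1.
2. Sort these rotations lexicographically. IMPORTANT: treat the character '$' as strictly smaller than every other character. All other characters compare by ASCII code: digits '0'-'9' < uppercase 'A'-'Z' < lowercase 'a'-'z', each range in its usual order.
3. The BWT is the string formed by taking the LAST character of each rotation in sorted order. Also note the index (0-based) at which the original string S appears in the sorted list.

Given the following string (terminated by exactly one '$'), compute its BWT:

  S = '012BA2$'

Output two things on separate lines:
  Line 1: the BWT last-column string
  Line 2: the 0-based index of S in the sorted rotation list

All 7 rotations (rotation i = S[i:]+S[:i]):
  rot[0] = 012BA2$
  rot[1] = 12BA2$0
  rot[2] = 2BA2$01
  rot[3] = BA2$012
  rot[4] = A2$012B
  rot[5] = 2$012BA
  rot[6] = $012BA2
Sorted (with $ < everything):
  sorted[0] = $012BA2  (last char: '2')
  sorted[1] = 012BA2$  (last char: '$')
  sorted[2] = 12BA2$0  (last char: '0')
  sorted[3] = 2$012BA  (last char: 'A')
  sorted[4] = 2BA2$01  (last char: '1')
  sorted[5] = A2$012B  (last char: 'B')
  sorted[6] = BA2$012  (last char: '2')
Last column: 2$0A1B2
Original string S is at sorted index 1

Answer: 2$0A1B2
1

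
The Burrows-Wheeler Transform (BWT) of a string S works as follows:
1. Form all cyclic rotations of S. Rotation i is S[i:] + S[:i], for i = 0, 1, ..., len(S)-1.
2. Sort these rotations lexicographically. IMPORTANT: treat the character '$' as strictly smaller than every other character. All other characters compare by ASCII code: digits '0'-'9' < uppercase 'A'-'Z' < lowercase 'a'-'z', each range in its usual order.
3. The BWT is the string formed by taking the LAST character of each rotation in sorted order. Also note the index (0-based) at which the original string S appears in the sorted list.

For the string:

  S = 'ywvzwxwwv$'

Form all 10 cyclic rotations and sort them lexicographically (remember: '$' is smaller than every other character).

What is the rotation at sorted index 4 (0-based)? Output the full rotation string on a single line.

Answer: wvzwxwwv$y

Derivation:
All 10 rotations (rotation i = S[i:]+S[:i]):
  rot[0] = ywvzwxwwv$
  rot[1] = wvzwxwwv$y
  rot[2] = vzwxwwv$yw
  rot[3] = zwxwwv$ywv
  rot[4] = wxwwv$ywvz
  rot[5] = xwwv$ywvzw
  rot[6] = wwv$ywvzwx
  rot[7] = wv$ywvzwxw
  rot[8] = v$ywvzwxww
  rot[9] = $ywvzwxwwv
Sorted (with $ < everything):
  sorted[0] = $ywvzwxwwv
  sorted[1] = v$ywvzwxww
  sorted[2] = vzwxwwv$yw
  sorted[3] = wv$ywvzwxw
  sorted[4] = wvzwxwwv$y
  sorted[5] = wwv$ywvzwx
  sorted[6] = wxwwv$ywvz
  sorted[7] = xwwv$ywvzw
  sorted[8] = ywvzwxwwv$
  sorted[9] = zwxwwv$ywv
sorted[4] = wvzwxwwv$y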